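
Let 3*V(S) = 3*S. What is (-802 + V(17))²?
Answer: 616225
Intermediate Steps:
V(S) = S (V(S) = (3*S)/3 = S)
(-802 + V(17))² = (-802 + 17)² = (-785)² = 616225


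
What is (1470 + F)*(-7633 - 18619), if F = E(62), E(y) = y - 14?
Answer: -39850536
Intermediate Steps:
E(y) = -14 + y
F = 48 (F = -14 + 62 = 48)
(1470 + F)*(-7633 - 18619) = (1470 + 48)*(-7633 - 18619) = 1518*(-26252) = -39850536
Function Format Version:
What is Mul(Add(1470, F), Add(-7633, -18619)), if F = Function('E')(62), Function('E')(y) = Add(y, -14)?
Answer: -39850536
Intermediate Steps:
Function('E')(y) = Add(-14, y)
F = 48 (F = Add(-14, 62) = 48)
Mul(Add(1470, F), Add(-7633, -18619)) = Mul(Add(1470, 48), Add(-7633, -18619)) = Mul(1518, -26252) = -39850536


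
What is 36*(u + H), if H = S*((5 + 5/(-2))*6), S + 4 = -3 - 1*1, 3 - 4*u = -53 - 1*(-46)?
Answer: -4230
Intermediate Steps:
u = 5/2 (u = 3/4 - (-53 - 1*(-46))/4 = 3/4 - (-53 + 46)/4 = 3/4 - 1/4*(-7) = 3/4 + 7/4 = 5/2 ≈ 2.5000)
S = -8 (S = -4 + (-3 - 1*1) = -4 + (-3 - 1) = -4 - 4 = -8)
H = -120 (H = -8*(5 + 5/(-2))*6 = -8*(5 + 5*(-1/2))*6 = -8*(5 - 5/2)*6 = -20*6 = -8*15 = -120)
36*(u + H) = 36*(5/2 - 120) = 36*(-235/2) = -4230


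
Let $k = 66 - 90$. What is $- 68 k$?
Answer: $1632$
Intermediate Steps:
$k = -24$
$- 68 k = \left(-68\right) \left(-24\right) = 1632$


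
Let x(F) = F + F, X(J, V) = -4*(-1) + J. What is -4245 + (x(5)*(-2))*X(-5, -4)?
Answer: -4225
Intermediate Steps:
X(J, V) = 4 + J
x(F) = 2*F
-4245 + (x(5)*(-2))*X(-5, -4) = -4245 + ((2*5)*(-2))*(4 - 5) = -4245 + (10*(-2))*(-1) = -4245 - 20*(-1) = -4245 + 20 = -4225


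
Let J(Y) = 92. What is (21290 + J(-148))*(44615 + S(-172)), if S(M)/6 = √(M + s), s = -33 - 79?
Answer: 953957930 + 256584*I*√71 ≈ 9.5396e+8 + 2.162e+6*I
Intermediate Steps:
s = -112
S(M) = 6*√(-112 + M) (S(M) = 6*√(M - 112) = 6*√(-112 + M))
(21290 + J(-148))*(44615 + S(-172)) = (21290 + 92)*(44615 + 6*√(-112 - 172)) = 21382*(44615 + 6*√(-284)) = 21382*(44615 + 6*(2*I*√71)) = 21382*(44615 + 12*I*√71) = 953957930 + 256584*I*√71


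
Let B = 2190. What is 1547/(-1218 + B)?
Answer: 1547/972 ≈ 1.5916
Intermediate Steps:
1547/(-1218 + B) = 1547/(-1218 + 2190) = 1547/972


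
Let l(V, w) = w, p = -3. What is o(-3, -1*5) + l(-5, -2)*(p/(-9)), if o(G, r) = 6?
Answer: 16/3 ≈ 5.3333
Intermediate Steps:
o(-3, -1*5) + l(-5, -2)*(p/(-9)) = 6 - (-6)/(-9) = 6 - (-6)*(-1)/9 = 6 - 2*1/3 = 6 - 2/3 = 16/3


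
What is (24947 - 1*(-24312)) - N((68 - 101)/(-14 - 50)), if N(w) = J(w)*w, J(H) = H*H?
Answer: 12912915359/262144 ≈ 49259.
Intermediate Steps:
J(H) = H²
N(w) = w³ (N(w) = w²*w = w³)
(24947 - 1*(-24312)) - N((68 - 101)/(-14 - 50)) = (24947 - 1*(-24312)) - ((68 - 101)/(-14 - 50))³ = (24947 + 24312) - (-33/(-64))³ = 49259 - (-33*(-1/64))³ = 49259 - (33/64)³ = 49259 - 1*35937/262144 = 49259 - 35937/262144 = 12912915359/262144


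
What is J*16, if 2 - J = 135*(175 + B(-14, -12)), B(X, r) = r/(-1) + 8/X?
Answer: -2818576/7 ≈ -4.0265e+5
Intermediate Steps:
B(X, r) = -r + 8/X (B(X, r) = r*(-1) + 8/X = -r + 8/X)
J = -176161/7 (J = 2 - 135*(175 + (-1*(-12) + 8/(-14))) = 2 - 135*(175 + (12 + 8*(-1/14))) = 2 - 135*(175 + (12 - 4/7)) = 2 - 135*(175 + 80/7) = 2 - 135*1305/7 = 2 - 1*176175/7 = 2 - 176175/7 = -176161/7 ≈ -25166.)
J*16 = -176161/7*16 = -2818576/7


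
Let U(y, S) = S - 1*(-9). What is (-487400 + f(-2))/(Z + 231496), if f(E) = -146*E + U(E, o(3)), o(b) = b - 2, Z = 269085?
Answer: -487098/500581 ≈ -0.97307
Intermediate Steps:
o(b) = -2 + b
U(y, S) = 9 + S (U(y, S) = S + 9 = 9 + S)
f(E) = 10 - 146*E (f(E) = -146*E + (9 + (-2 + 3)) = -146*E + (9 + 1) = -146*E + 10 = 10 - 146*E)
(-487400 + f(-2))/(Z + 231496) = (-487400 + (10 - 146*(-2)))/(269085 + 231496) = (-487400 + (10 + 292))/500581 = (-487400 + 302)*(1/500581) = -487098*1/500581 = -487098/500581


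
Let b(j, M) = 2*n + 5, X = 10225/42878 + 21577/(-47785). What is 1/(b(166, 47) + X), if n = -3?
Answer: -2048925230/2485502211 ≈ -0.82435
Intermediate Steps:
X = -436576981/2048925230 (X = 10225*(1/42878) + 21577*(-1/47785) = 10225/42878 - 21577/47785 = -436576981/2048925230 ≈ -0.21308)
b(j, M) = -1 (b(j, M) = 2*(-3) + 5 = -6 + 5 = -1)
1/(b(166, 47) + X) = 1/(-1 - 436576981/2048925230) = 1/(-2485502211/2048925230) = -2048925230/2485502211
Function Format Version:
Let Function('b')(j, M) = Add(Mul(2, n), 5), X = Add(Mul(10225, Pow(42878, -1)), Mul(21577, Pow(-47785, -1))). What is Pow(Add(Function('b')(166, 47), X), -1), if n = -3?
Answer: Rational(-2048925230, 2485502211) ≈ -0.82435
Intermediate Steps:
X = Rational(-436576981, 2048925230) (X = Add(Mul(10225, Rational(1, 42878)), Mul(21577, Rational(-1, 47785))) = Add(Rational(10225, 42878), Rational(-21577, 47785)) = Rational(-436576981, 2048925230) ≈ -0.21308)
Function('b')(j, M) = -1 (Function('b')(j, M) = Add(Mul(2, -3), 5) = Add(-6, 5) = -1)
Pow(Add(Function('b')(166, 47), X), -1) = Pow(Add(-1, Rational(-436576981, 2048925230)), -1) = Pow(Rational(-2485502211, 2048925230), -1) = Rational(-2048925230, 2485502211)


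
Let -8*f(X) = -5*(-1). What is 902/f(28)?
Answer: -7216/5 ≈ -1443.2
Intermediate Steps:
f(X) = -5/8 (f(X) = -(-5)*(-1)/8 = -1/8*5 = -5/8)
902/f(28) = 902/(-5/8) = 902*(-8/5) = -7216/5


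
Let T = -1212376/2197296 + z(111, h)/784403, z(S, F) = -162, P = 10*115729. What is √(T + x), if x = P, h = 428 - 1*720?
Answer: √5968636522947371752374704270/71815232262 ≈ 1075.8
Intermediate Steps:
h = -292 (h = 428 - 720 = -292)
P = 1157290
x = 1157290
T = -118918416685/215445696786 (T = -1212376/2197296 - 162/784403 = -1212376*1/2197296 - 162*1/784403 = -151547/274662 - 162/784403 = -118918416685/215445696786 ≈ -0.55196)
√(T + x) = √(-118918416685/215445696786 + 1157290) = √(249333031515053255/215445696786) = √5968636522947371752374704270/71815232262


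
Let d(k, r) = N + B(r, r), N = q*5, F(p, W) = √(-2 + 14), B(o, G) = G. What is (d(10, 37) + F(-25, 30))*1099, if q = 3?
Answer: 57148 + 2198*√3 ≈ 60955.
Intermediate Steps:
F(p, W) = 2*√3 (F(p, W) = √12 = 2*√3)
N = 15 (N = 3*5 = 15)
d(k, r) = 15 + r
(d(10, 37) + F(-25, 30))*1099 = ((15 + 37) + 2*√3)*1099 = (52 + 2*√3)*1099 = 57148 + 2198*√3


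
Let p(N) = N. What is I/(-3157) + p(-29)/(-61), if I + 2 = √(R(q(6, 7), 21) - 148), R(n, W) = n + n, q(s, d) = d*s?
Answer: 91675/192577 - 8*I/3157 ≈ 0.47604 - 0.0025341*I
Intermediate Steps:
R(n, W) = 2*n
I = -2 + 8*I (I = -2 + √(2*(7*6) - 148) = -2 + √(2*42 - 148) = -2 + √(84 - 148) = -2 + √(-64) = -2 + 8*I ≈ -2.0 + 8.0*I)
I/(-3157) + p(-29)/(-61) = (-2 + 8*I)/(-3157) - 29/(-61) = (-2 + 8*I)*(-1/3157) - 29*(-1/61) = (2/3157 - 8*I/3157) + 29/61 = 91675/192577 - 8*I/3157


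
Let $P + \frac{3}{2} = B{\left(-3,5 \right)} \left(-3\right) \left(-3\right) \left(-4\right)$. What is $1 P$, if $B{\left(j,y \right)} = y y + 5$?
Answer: $- \frac{2163}{2} \approx -1081.5$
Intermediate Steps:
$B{\left(j,y \right)} = 5 + y^{2}$ ($B{\left(j,y \right)} = y^{2} + 5 = 5 + y^{2}$)
$P = - \frac{2163}{2}$ ($P = - \frac{3}{2} + \left(5 + 5^{2}\right) \left(-3\right) \left(-3\right) \left(-4\right) = - \frac{3}{2} + \left(5 + 25\right) \left(-3\right) \left(-3\right) \left(-4\right) = - \frac{3}{2} + 30 \left(-3\right) \left(-3\right) \left(-4\right) = - \frac{3}{2} + \left(-90\right) \left(-3\right) \left(-4\right) = - \frac{3}{2} + 270 \left(-4\right) = - \frac{3}{2} - 1080 = - \frac{2163}{2} \approx -1081.5$)
$1 P = 1 \left(- \frac{2163}{2}\right) = - \frac{2163}{2}$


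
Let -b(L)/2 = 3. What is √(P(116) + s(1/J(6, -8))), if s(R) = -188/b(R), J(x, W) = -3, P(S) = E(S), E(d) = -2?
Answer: 2*√66/3 ≈ 5.4160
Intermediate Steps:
b(L) = -6 (b(L) = -2*3 = -6)
P(S) = -2
s(R) = 94/3 (s(R) = -188/(-6) = -188*(-⅙) = 94/3)
√(P(116) + s(1/J(6, -8))) = √(-2 + 94/3) = √(88/3) = 2*√66/3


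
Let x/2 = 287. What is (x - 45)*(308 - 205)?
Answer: 54487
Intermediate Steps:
x = 574 (x = 2*287 = 574)
(x - 45)*(308 - 205) = (574 - 45)*(308 - 205) = 529*103 = 54487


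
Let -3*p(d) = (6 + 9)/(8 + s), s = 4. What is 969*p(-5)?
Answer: -1615/4 ≈ -403.75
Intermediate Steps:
p(d) = -5/12 (p(d) = -(6 + 9)/(3*(8 + 4)) = -5/12)
969*p(-5) = 969*(-5/12) = -1615/4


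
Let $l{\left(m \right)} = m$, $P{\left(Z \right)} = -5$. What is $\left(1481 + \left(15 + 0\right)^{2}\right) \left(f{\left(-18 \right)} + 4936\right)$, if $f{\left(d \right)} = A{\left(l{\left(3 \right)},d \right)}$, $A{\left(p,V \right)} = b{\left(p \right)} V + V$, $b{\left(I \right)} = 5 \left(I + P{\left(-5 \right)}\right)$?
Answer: $8697188$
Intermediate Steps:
$b{\left(I \right)} = -25 + 5 I$ ($b{\left(I \right)} = 5 \left(I - 5\right) = 5 \left(-5 + I\right) = -25 + 5 I$)
$A{\left(p,V \right)} = V + V \left(-25 + 5 p\right)$ ($A{\left(p,V \right)} = \left(-25 + 5 p\right) V + V = V \left(-25 + 5 p\right) + V = V + V \left(-25 + 5 p\right)$)
$f{\left(d \right)} = - 9 d$ ($f{\left(d \right)} = d \left(-24 + 5 \cdot 3\right) = d \left(-24 + 15\right) = d \left(-9\right) = - 9 d$)
$\left(1481 + \left(15 + 0\right)^{2}\right) \left(f{\left(-18 \right)} + 4936\right) = \left(1481 + \left(15 + 0\right)^{2}\right) \left(\left(-9\right) \left(-18\right) + 4936\right) = \left(1481 + 15^{2}\right) \left(162 + 4936\right) = \left(1481 + 225\right) 5098 = 1706 \cdot 5098 = 8697188$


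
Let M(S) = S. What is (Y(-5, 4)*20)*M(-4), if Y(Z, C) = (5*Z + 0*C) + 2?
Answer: 1840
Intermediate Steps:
Y(Z, C) = 2 + 5*Z (Y(Z, C) = (5*Z + 0) + 2 = 5*Z + 2 = 2 + 5*Z)
(Y(-5, 4)*20)*M(-4) = ((2 + 5*(-5))*20)*(-4) = ((2 - 25)*20)*(-4) = -23*20*(-4) = -460*(-4) = 1840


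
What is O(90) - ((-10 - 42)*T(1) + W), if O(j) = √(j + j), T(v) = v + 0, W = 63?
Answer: -11 + 6*√5 ≈ 2.4164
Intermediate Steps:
T(v) = v
O(j) = √2*√j (O(j) = √(2*j) = √2*√j)
O(90) - ((-10 - 42)*T(1) + W) = √2*√90 - ((-10 - 42)*1 + 63) = √2*(3*√10) - (-52*1 + 63) = 6*√5 - (-52 + 63) = 6*√5 - 1*11 = 6*√5 - 11 = -11 + 6*√5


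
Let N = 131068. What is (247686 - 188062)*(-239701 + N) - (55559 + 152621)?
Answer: -6477342172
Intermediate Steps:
(247686 - 188062)*(-239701 + N) - (55559 + 152621) = (247686 - 188062)*(-239701 + 131068) - (55559 + 152621) = 59624*(-108633) - 1*208180 = -6477133992 - 208180 = -6477342172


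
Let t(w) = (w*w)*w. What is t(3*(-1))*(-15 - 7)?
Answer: 594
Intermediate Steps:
t(w) = w**3 (t(w) = w**2*w = w**3)
t(3*(-1))*(-15 - 7) = (3*(-1))**3*(-15 - 7) = (-3)**3*(-22) = -27*(-22) = 594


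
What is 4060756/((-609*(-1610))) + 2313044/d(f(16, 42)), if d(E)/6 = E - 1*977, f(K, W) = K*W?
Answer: -5382107924/4272135 ≈ -1259.8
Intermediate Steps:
d(E) = -5862 + 6*E (d(E) = 6*(E - 1*977) = 6*(E - 977) = 6*(-977 + E) = -5862 + 6*E)
4060756/((-609*(-1610))) + 2313044/d(f(16, 42)) = 4060756/((-609*(-1610))) + 2313044/(-5862 + 6*(16*42)) = 4060756/980490 + 2313044/(-5862 + 6*672) = 4060756*(1/980490) + 2313044/(-5862 + 4032) = 290054/70035 + 2313044/(-1830) = 290054/70035 + 2313044*(-1/1830) = 290054/70035 - 1156522/915 = -5382107924/4272135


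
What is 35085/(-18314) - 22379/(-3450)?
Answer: 3139193/686775 ≈ 4.5709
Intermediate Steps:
35085/(-18314) - 22379/(-3450) = 35085*(-1/18314) - 22379*(-1/3450) = -35085/18314 + 973/150 = 3139193/686775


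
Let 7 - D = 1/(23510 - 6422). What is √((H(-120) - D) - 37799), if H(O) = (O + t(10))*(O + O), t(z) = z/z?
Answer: I*√42184837749/2136 ≈ 96.156*I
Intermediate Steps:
t(z) = 1
H(O) = 2*O*(1 + O) (H(O) = (O + 1)*(O + O) = (1 + O)*(2*O) = 2*O*(1 + O))
D = 119615/17088 (D = 7 - 1/(23510 - 6422) = 7 - 1/17088 = 119615/17088 ≈ 6.9999)
√((H(-120) - D) - 37799) = √((2*(-120)*(1 - 120) - 1*119615/17088) - 37799) = √((2*(-120)*(-119) - 119615/17088) - 37799) = √((28560 - 119615/17088) - 37799) = √(487913665/17088 - 37799) = √(-157995647/17088) = I*√42184837749/2136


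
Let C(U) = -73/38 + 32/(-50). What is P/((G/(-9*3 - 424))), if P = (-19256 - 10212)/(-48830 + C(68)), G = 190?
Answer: -66450340/46390933 ≈ -1.4324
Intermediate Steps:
C(U) = -2433/950 (C(U) = -73*1/38 + 32*(-1/50) = -73/38 - 16/25 = -2433/950)
P = 27994600/46390933 (P = (-19256 - 10212)/(-48830 - 2433/950) = -29468/(-46390933/950) = -29468*(-950/46390933) = 27994600/46390933 ≈ 0.60345)
P/((G/(-9*3 - 424))) = 27994600/(46390933*((190/(-9*3 - 424)))) = 27994600/(46390933*((190/(-27 - 424)))) = 27994600/(46390933*((190/(-451)))) = 27994600/(46390933*((190*(-1/451)))) = 27994600/(46390933*(-190/451)) = (27994600/46390933)*(-451/190) = -66450340/46390933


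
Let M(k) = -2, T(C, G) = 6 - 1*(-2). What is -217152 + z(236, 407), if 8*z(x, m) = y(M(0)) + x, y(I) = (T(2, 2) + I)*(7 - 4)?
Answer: -868481/4 ≈ -2.1712e+5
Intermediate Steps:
T(C, G) = 8 (T(C, G) = 6 + 2 = 8)
y(I) = 24 + 3*I (y(I) = (8 + I)*(7 - 4) = (8 + I)*3 = 24 + 3*I)
z(x, m) = 9/4 + x/8 (z(x, m) = ((24 + 3*(-2)) + x)/8 = ((24 - 6) + x)/8 = (18 + x)/8 = 9/4 + x/8)
-217152 + z(236, 407) = -217152 + (9/4 + (⅛)*236) = -217152 + (9/4 + 59/2) = -217152 + 127/4 = -868481/4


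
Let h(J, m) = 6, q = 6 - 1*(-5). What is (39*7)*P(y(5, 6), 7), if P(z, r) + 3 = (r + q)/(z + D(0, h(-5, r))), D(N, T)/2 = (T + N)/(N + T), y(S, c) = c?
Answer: -819/4 ≈ -204.75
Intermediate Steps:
q = 11 (q = 6 + 5 = 11)
D(N, T) = 2 (D(N, T) = 2*((T + N)/(N + T)) = 2*((N + T)/(N + T)) = 2*1 = 2)
P(z, r) = -3 + (11 + r)/(2 + z) (P(z, r) = -3 + (r + 11)/(z + 2) = -3 + (11 + r)/(2 + z))
(39*7)*P(y(5, 6), 7) = (39*7)*((5 + 7 - 3*6)/(2 + 6)) = 273*((5 + 7 - 18)/8) = 273*((1/8)*(-6)) = 273*(-3/4) = -819/4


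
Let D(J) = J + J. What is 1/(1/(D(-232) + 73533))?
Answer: 73069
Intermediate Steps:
D(J) = 2*J
1/(1/(D(-232) + 73533)) = 1/(1/(2*(-232) + 73533)) = 1/(1/(-464 + 73533)) = 1/(1/73069) = 73069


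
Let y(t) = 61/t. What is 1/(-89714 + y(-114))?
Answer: -114/10227457 ≈ -1.1146e-5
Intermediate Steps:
1/(-89714 + y(-114)) = 1/(-89714 + 61/(-114)) = 1/(-89714 + 61*(-1/114)) = 1/(-89714 - 61/114) = 1/(-10227457/114) = -114/10227457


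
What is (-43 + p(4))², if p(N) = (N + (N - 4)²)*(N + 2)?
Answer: 361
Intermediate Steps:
p(N) = (2 + N)*(N + (-4 + N)²) (p(N) = (N + (-4 + N)²)*(2 + N) = (2 + N)*(N + (-4 + N)²))
(-43 + p(4))² = (-43 + (32 + 4³ - 5*4² + 2*4))² = (-43 + (32 + 64 - 5*16 + 8))² = (-43 + (32 + 64 - 80 + 8))² = (-43 + 24)² = (-19)² = 361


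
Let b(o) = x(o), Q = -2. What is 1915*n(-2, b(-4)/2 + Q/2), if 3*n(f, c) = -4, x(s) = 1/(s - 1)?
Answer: -7660/3 ≈ -2553.3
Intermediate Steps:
x(s) = 1/(-1 + s)
b(o) = 1/(-1 + o)
n(f, c) = -4/3 (n(f, c) = (⅓)*(-4) = -4/3)
1915*n(-2, b(-4)/2 + Q/2) = 1915*(-4/3) = -7660/3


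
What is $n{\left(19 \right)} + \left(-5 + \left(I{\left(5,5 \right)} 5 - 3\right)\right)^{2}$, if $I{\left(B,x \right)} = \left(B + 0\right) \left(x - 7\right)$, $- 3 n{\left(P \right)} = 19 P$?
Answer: $\frac{9731}{3} \approx 3243.7$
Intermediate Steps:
$n{\left(P \right)} = - \frac{19 P}{3}$
$I{\left(B,x \right)} = B \left(-7 + x\right)$ ($I{\left(B,x \right)} = B \left(x - 7\right) = B \left(-7 + x\right)$)
$n{\left(19 \right)} + \left(-5 + \left(I{\left(5,5 \right)} 5 - 3\right)\right)^{2} = \left(- \frac{19}{3}\right) 19 + \left(-5 + \left(5 \left(-7 + 5\right) 5 - 3\right)\right)^{2} = - \frac{361}{3} + \left(-5 + \left(5 \left(-2\right) 5 - 3\right)\right)^{2} = - \frac{361}{3} + \left(-5 - 53\right)^{2} = - \frac{361}{3} + \left(-58\right)^{2} = - \frac{361}{3} + 3364 = \frac{9731}{3}$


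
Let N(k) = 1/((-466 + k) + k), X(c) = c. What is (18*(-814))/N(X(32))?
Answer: 5890104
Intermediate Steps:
N(k) = 1/(-466 + 2*k)
(18*(-814))/N(X(32)) = (18*(-814))/((1/(2*(-233 + 32)))) = -14652/((½)/(-201)) = -14652/((½)*(-1/201)) = -14652/(-1/402) = -14652*(-402) = 5890104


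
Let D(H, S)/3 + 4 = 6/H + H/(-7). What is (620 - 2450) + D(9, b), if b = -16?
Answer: -12907/7 ≈ -1843.9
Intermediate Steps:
D(H, S) = -12 + 18/H - 3*H/7 (D(H, S) = -12 + 3*(6/H + H/(-7)) = -12 + 3*(6/H + H*(-⅐)) = -12 + 3*(6/H - H/7) = -12 + (18/H - 3*H/7) = -12 + 18/H - 3*H/7)
(620 - 2450) + D(9, b) = (620 - 2450) + (-12 + 18/9 - 3/7*9) = -1830 + (-12 + 18*(⅑) - 27/7) = -1830 + (-12 + 2 - 27/7) = -1830 - 97/7 = -12907/7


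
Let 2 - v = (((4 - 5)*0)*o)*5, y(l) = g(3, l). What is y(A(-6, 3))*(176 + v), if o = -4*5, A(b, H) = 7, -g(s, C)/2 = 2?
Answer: -712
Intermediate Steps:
g(s, C) = -4 (g(s, C) = -2*2 = -4)
y(l) = -4
o = -20
v = 2 (v = 2 - ((4 - 5)*0)*(-20)*5 = 2 - -1*0*(-20)*5 = 2 - 0*(-20)*5 = 2 - 0*5 = 2 - 1*0 = 2 + 0 = 2)
y(A(-6, 3))*(176 + v) = -4*(176 + 2) = -4*178 = -712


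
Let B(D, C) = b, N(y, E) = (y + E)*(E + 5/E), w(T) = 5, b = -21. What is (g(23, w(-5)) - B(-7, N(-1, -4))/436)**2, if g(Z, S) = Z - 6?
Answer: 55249489/190096 ≈ 290.64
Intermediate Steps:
N(y, E) = (E + y)*(E + 5/E)
B(D, C) = -21
g(Z, S) = -6 + Z
(g(23, w(-5)) - B(-7, N(-1, -4))/436)**2 = ((-6 + 23) - 1*(-21)/436)**2 = (17 + 21*(1/436))**2 = (17 + 21/436)**2 = (7433/436)**2 = 55249489/190096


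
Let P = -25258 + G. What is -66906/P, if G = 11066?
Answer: 33453/7096 ≈ 4.7143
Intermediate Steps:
P = -14192 (P = -25258 + 11066 = -14192)
-66906/P = -66906/(-14192) = -66906*(-1/14192) = 33453/7096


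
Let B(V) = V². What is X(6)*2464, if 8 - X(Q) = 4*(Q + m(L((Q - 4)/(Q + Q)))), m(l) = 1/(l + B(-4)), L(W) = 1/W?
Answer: -39872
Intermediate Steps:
m(l) = 1/(16 + l) (m(l) = 1/(l + (-4)²) = 1/(l + 16) = 1/(16 + l))
X(Q) = 8 - 4*Q - 4/(16 + 2*Q/(-4 + Q)) (X(Q) = 8 - 4*(Q + 1/(16 + 1/((Q - 4)/(Q + Q)))) = 8 - 4*(Q + 1/(16 + 1/((-4 + Q)/((2*Q))))) = 8 - 4*(Q + 1/(16 + 1/((-4 + Q)*(1/(2*Q))))) = 8 - 4*(Q + 1/(16 + 1/((-4 + Q)/(2*Q)))) = 8 - 4*(Q + 1/(16 + 2*Q/(-4 + Q))) = 8 - (4*Q + 4/(16 + 2*Q/(-4 + Q))) = 8 + (-4*Q - 4/(16 + 2*Q/(-4 + Q))) = 8 - 4*Q - 4/(16 + 2*Q/(-4 + Q)))
X(6)*2464 = (2*(-124 - 18*6² + 99*6)/(-32 + 9*6))*2464 = (2*(-124 - 18*36 + 594)/(-32 + 54))*2464 = (2*(-124 - 648 + 594)/22)*2464 = (2*(1/22)*(-178))*2464 = -178/11*2464 = -39872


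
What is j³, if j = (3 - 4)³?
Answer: -1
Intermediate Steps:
j = -1 (j = (-1)³ = -1)
j³ = (-1)³ = -1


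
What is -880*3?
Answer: -2640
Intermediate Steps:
-880*3 = -11*240 = -2640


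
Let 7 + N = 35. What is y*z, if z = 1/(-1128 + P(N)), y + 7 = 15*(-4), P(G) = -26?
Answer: 67/1154 ≈ 0.058059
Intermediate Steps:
N = 28 (N = -7 + 35 = 28)
y = -67 (y = -7 + 15*(-4) = -7 - 60 = -67)
z = -1/1154 (z = 1/(-1128 - 26) = 1/(-1154) = -1/1154 ≈ -0.00086655)
y*z = -67*(-1/1154) = 67/1154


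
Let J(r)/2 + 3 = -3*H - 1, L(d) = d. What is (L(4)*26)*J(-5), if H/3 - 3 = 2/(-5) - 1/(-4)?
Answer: -30836/5 ≈ -6167.2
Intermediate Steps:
H = 171/20 (H = 9 + 3*(2/(-5) - 1/(-4)) = 9 + 3*(2*(-1/5) - 1*(-1/4)) = 9 + 3*(-2/5 + 1/4) = 9 + 3*(-3/20) = 9 - 9/20 = 171/20 ≈ 8.5500)
J(r) = -593/10 (J(r) = -6 + 2*(-3*171/20 - 1) = -6 + 2*(-513/20 - 1) = -6 + 2*(-533/20) = -6 - 533/10 = -593/10)
(L(4)*26)*J(-5) = (4*26)*(-593/10) = 104*(-593/10) = -30836/5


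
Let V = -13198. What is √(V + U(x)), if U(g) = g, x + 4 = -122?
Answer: 2*I*√3331 ≈ 115.43*I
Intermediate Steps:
x = -126 (x = -4 - 122 = -126)
√(V + U(x)) = √(-13198 - 126) = √(-13324) = 2*I*√3331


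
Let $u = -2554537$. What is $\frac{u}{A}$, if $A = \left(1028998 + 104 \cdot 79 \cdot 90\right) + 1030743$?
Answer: $- \frac{2554537}{2799181} \approx -0.9126$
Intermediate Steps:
$A = 2799181$ ($A = \left(1028998 + 8216 \cdot 90\right) + 1030743 = \left(1028998 + 739440\right) + 1030743 = 1768438 + 1030743 = 2799181$)
$\frac{u}{A} = - \frac{2554537}{2799181}$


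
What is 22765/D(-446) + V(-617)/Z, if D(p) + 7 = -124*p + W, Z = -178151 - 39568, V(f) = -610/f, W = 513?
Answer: 611609623699/1499420737926 ≈ 0.40790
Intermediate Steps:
Z = -217719
D(p) = 506 - 124*p (D(p) = -7 + (-124*p + 513) = -7 + (513 - 124*p) = 506 - 124*p)
22765/D(-446) + V(-617)/Z = 22765/(506 - 124*(-446)) - 610/(-617)/(-217719) = 22765/(506 + 55304) - 610*(-1/617)*(-1/217719) = 22765/55810 + (610/617)*(-1/217719) = 22765*(1/55810) - 610/134332623 = 4553/11162 - 610/134332623 = 611609623699/1499420737926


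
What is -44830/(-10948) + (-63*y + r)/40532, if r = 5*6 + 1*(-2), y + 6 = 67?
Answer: 443820735/110936084 ≈ 4.0007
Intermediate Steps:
y = 61 (y = -6 + 67 = 61)
r = 28 (r = 30 - 2 = 28)
-44830/(-10948) + (-63*y + r)/40532 = -44830/(-10948) + (-63*61 + 28)/40532 = -44830*(-1/10948) + (-3843 + 28)*(1/40532) = 22415/5474 - 3815*1/40532 = 22415/5474 - 3815/40532 = 443820735/110936084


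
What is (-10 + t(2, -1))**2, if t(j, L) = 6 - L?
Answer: 9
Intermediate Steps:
(-10 + t(2, -1))**2 = (-10 + (6 - 1*(-1)))**2 = (-10 + (6 + 1))**2 = (-10 + 7)**2 = (-3)**2 = 9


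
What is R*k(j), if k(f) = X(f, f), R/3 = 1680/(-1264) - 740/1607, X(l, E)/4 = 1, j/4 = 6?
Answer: -2726340/126953 ≈ -21.475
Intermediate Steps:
j = 24 (j = 4*6 = 24)
X(l, E) = 4 (X(l, E) = 4*1 = 4)
R = -681585/126953 (R = 3*(1680/(-1264) - 740/1607) = 3*(1680*(-1/1264) - 740*1/1607) = 3*(-105/79 - 740/1607) = 3*(-227195/126953) = -681585/126953 ≈ -5.3688)
k(f) = 4
R*k(j) = -681585/126953*4 = -2726340/126953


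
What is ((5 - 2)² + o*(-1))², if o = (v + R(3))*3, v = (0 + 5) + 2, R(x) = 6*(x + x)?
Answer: 14400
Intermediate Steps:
R(x) = 12*x (R(x) = 6*(2*x) = 12*x)
v = 7 (v = 5 + 2 = 7)
o = 129 (o = (7 + 12*3)*3 = (7 + 36)*3 = 43*3 = 129)
((5 - 2)² + o*(-1))² = ((5 - 2)² + 129*(-1))² = (3² - 129)² = (9 - 129)² = (-120)² = 14400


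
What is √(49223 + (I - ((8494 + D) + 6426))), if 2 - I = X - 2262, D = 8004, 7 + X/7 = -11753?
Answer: √110883 ≈ 332.99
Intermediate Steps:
X = -82320 (X = -49 + 7*(-11753) = -49 - 82271 = -82320)
I = 84584 (I = 2 - (-82320 - 2262) = 2 - 1*(-84582) = 2 + 84582 = 84584)
√(49223 + (I - ((8494 + D) + 6426))) = √(49223 + (84584 - ((8494 + 8004) + 6426))) = √(49223 + (84584 - (16498 + 6426))) = √(49223 + (84584 - 1*22924)) = √(49223 + (84584 - 22924)) = √(49223 + 61660) = √110883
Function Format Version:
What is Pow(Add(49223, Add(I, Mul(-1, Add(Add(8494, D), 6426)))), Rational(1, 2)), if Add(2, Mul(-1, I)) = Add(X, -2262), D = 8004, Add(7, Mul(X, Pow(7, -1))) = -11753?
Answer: Pow(110883, Rational(1, 2)) ≈ 332.99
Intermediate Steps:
X = -82320 (X = Add(-49, Mul(7, -11753)) = Add(-49, -82271) = -82320)
I = 84584 (I = Add(2, Mul(-1, Add(-82320, -2262))) = Add(2, Mul(-1, -84582)) = Add(2, 84582) = 84584)
Pow(Add(49223, Add(I, Mul(-1, Add(Add(8494, D), 6426)))), Rational(1, 2)) = Pow(Add(49223, Add(84584, Mul(-1, Add(Add(8494, 8004), 6426)))), Rational(1, 2)) = Pow(Add(49223, Add(84584, Mul(-1, Add(16498, 6426)))), Rational(1, 2)) = Pow(Add(49223, Add(84584, Mul(-1, 22924))), Rational(1, 2)) = Pow(Add(49223, Add(84584, -22924)), Rational(1, 2)) = Pow(Add(49223, 61660), Rational(1, 2)) = Pow(110883, Rational(1, 2))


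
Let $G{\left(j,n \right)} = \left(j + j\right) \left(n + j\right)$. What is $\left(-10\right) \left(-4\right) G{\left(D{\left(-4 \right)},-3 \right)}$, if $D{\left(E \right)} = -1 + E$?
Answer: $3200$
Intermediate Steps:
$G{\left(j,n \right)} = 2 j \left(j + n\right)$
$\left(-10\right) \left(-4\right) G{\left(D{\left(-4 \right)},-3 \right)} = \left(-10\right) \left(-4\right) 2 \left(-1 - 4\right) \left(\left(-1 - 4\right) - 3\right) = 40 \cdot 2 \left(-5\right) \left(-5 - 3\right) = 40 \cdot 2 \left(-5\right) \left(-8\right) = 40 \cdot 80 = 3200$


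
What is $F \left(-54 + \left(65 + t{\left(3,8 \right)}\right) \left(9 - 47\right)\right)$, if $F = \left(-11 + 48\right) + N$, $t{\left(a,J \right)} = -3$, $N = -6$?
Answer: $-74710$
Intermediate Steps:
$F = 31$ ($F = \left(-11 + 48\right) - 6 = 37 - 6 = 31$)
$F \left(-54 + \left(65 + t{\left(3,8 \right)}\right) \left(9 - 47\right)\right) = 31 \left(-54 + \left(65 - 3\right) \left(9 - 47\right)\right) = 31 \left(-54 + 62 \left(-38\right)\right) = 31 \left(-54 - 2356\right) = 31 \left(-2410\right) = -74710$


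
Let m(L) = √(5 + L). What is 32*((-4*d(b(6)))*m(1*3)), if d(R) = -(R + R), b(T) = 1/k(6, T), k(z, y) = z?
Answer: 256*√2/3 ≈ 120.68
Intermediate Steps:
b(T) = ⅙ (b(T) = 1/6 = ⅙)
d(R) = -2*R
32*((-4*d(b(6)))*m(1*3)) = 32*((-(-8)/6)*√(5 + 1*3)) = 32*((-4*(-⅓))*√(5 + 3)) = 32*(4*√8/3) = 32*(4*(2*√2)/3) = 32*(8*√2/3) = 256*√2/3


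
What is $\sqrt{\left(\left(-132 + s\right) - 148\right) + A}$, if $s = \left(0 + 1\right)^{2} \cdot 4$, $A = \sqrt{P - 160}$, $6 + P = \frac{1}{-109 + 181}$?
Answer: $\frac{\sqrt{-9936 + 3 i \sqrt{23902}}}{6} \approx 0.38764 + 16.618 i$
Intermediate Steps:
$P = - \frac{431}{72}$ ($P = -6 + \frac{1}{-109 + 181} = -6 + \frac{1}{72} = - \frac{431}{72} \approx -5.9861$)
$A = \frac{i \sqrt{23902}}{12}$ ($A = \sqrt{- \frac{431}{72} - 160} = \sqrt{- \frac{11951}{72}} = \frac{i \sqrt{23902}}{12} \approx 12.884 i$)
$s = 4$ ($s = 1^{2} \cdot 4 = 1 \cdot 4 = 4$)
$\sqrt{\left(\left(-132 + s\right) - 148\right) + A} = \sqrt{\left(\left(-132 + 4\right) - 148\right) + \frac{i \sqrt{23902}}{12}} = \sqrt{\left(-128 - 148\right) + \frac{i \sqrt{23902}}{12}} = \sqrt{-276 + \frac{i \sqrt{23902}}{12}}$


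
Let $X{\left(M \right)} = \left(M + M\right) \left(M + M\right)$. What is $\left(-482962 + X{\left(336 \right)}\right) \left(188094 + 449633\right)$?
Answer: $-20010597806$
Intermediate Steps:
$X{\left(M \right)} = 4 M^{2}$ ($X{\left(M \right)} = 2 M 2 M = 4 M^{2}$)
$\left(-482962 + X{\left(336 \right)}\right) \left(188094 + 449633\right) = \left(-482962 + 4 \cdot 336^{2}\right) \left(188094 + 449633\right) = \left(-482962 + 4 \cdot 112896\right) 637727 = \left(-482962 + 451584\right) 637727 = \left(-31378\right) 637727 = -20010597806$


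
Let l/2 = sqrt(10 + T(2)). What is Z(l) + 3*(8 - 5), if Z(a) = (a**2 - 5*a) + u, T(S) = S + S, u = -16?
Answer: 49 - 10*sqrt(14) ≈ 11.583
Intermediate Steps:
T(S) = 2*S
l = 2*sqrt(14) (l = 2*sqrt(10 + 2*2) = 2*sqrt(10 + 4) = 2*sqrt(14) ≈ 7.4833)
Z(a) = -16 + a**2 - 5*a (Z(a) = (a**2 - 5*a) - 16 = -16 + a**2 - 5*a)
Z(l) + 3*(8 - 5) = (-16 + (2*sqrt(14))**2 - 10*sqrt(14)) + 3*(8 - 5) = (-16 + 56 - 10*sqrt(14)) + 3*3 = (40 - 10*sqrt(14)) + 9 = 49 - 10*sqrt(14)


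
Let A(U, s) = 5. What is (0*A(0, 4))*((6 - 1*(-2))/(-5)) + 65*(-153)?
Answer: -9945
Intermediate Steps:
(0*A(0, 4))*((6 - 1*(-2))/(-5)) + 65*(-153) = (0*5)*((6 - 1*(-2))/(-5)) + 65*(-153) = 0*((6 + 2)*(-1/5)) - 9945 = 0*(8*(-1/5)) - 9945 = 0*(-8/5) - 9945 = 0 - 9945 = -9945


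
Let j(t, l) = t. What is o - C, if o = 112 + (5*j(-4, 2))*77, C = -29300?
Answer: 27872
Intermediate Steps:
o = -1428 (o = 112 + (5*(-4))*77 = 112 - 20*77 = 112 - 1540 = -1428)
o - C = -1428 - 1*(-29300) = -1428 + 29300 = 27872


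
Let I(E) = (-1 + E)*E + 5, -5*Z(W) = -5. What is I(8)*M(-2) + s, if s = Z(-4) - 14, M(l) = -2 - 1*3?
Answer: -318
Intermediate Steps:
Z(W) = 1 (Z(W) = -⅕*(-5) = 1)
M(l) = -5 (M(l) = -2 - 3 = -5)
s = -13 (s = 1 - 14 = -13)
I(E) = 5 + E*(-1 + E) (I(E) = E*(-1 + E) + 5 = 5 + E*(-1 + E))
I(8)*M(-2) + s = (5 + 8² - 1*8)*(-5) - 13 = (5 + 64 - 8)*(-5) - 13 = 61*(-5) - 13 = -305 - 13 = -318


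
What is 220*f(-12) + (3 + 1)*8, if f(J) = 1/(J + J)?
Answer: 137/6 ≈ 22.833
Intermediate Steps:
f(J) = 1/(2*J)
220*f(-12) + (3 + 1)*8 = 220*((½)/(-12)) + (3 + 1)*8 = 220*((½)*(-1/12)) + 4*8 = 220*(-1/24) + 32 = -55/6 + 32 = 137/6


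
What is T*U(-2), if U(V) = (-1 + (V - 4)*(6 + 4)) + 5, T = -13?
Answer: 728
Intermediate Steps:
U(V) = -36 + 10*V (U(V) = (-1 + (-4 + V)*10) + 5 = (-1 + (-40 + 10*V)) + 5 = (-41 + 10*V) + 5 = -36 + 10*V)
T*U(-2) = -13*(-36 + 10*(-2)) = -13*(-36 - 20) = -13*(-56) = 728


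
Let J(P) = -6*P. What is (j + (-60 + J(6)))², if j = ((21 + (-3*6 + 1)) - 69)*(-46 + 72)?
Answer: 3189796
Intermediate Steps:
j = -1690 (j = ((21 + (-18 + 1)) - 69)*26 = ((21 - 17) - 69)*26 = (4 - 69)*26 = -65*26 = -1690)
(j + (-60 + J(6)))² = (-1690 + (-60 - 6*6))² = (-1690 + (-60 - 36))² = (-1690 - 96)² = (-1786)² = 3189796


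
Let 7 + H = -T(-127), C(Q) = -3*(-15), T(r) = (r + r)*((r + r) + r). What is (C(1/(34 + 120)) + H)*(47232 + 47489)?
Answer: -9162930656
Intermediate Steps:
T(r) = 6*r² (T(r) = (2*r)*(2*r + r) = (2*r)*(3*r) = 6*r²)
C(Q) = 45
H = -96781 (H = -7 - 6*(-127)² = -7 - 6*16129 = -7 - 1*96774 = -7 - 96774 = -96781)
(C(1/(34 + 120)) + H)*(47232 + 47489) = (45 - 96781)*(47232 + 47489) = -96736*94721 = -9162930656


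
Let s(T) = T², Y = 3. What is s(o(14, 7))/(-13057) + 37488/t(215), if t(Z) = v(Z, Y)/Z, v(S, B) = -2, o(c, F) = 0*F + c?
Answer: -52619187916/13057 ≈ -4.0300e+6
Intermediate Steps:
o(c, F) = c (o(c, F) = 0 + c = c)
t(Z) = -2/Z
s(o(14, 7))/(-13057) + 37488/t(215) = 14²/(-13057) + 37488/((-2/215)) = 196*(-1/13057) + 37488/((-2*1/215)) = -196/13057 + 37488/(-2/215) = -196/13057 + 37488*(-215/2) = -196/13057 - 4029960 = -52619187916/13057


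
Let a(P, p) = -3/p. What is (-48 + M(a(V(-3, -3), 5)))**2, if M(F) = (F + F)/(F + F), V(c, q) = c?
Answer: 2209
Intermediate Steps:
M(F) = 1 (M(F) = (2*F)/((2*F)) = (2*F)*(1/(2*F)) = 1)
(-48 + M(a(V(-3, -3), 5)))**2 = (-48 + 1)**2 = (-47)**2 = 2209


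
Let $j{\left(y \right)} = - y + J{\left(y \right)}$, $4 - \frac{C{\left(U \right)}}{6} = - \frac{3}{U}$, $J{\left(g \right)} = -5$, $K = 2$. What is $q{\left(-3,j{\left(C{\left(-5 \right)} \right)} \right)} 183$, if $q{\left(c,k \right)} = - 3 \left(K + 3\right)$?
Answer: $-2745$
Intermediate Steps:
$C{\left(U \right)} = 24 + \frac{18}{U}$ ($C{\left(U \right)} = 24 - 6 \left(- \frac{3}{U}\right) = 24 + \frac{18}{U}$)
$j{\left(y \right)} = -5 - y$ ($j{\left(y \right)} = - y - 5 = -5 - y$)
$q{\left(c,k \right)} = -15$ ($q{\left(c,k \right)} = - 3 \left(2 + 3\right) = \left(-3\right) 5 = -15$)
$q{\left(-3,j{\left(C{\left(-5 \right)} \right)} \right)} 183 = \left(-15\right) 183 = -2745$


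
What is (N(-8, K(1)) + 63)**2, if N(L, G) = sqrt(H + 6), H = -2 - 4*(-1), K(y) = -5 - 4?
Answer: 3977 + 252*sqrt(2) ≈ 4333.4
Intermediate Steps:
K(y) = -9
H = 2 (H = -2 + 4 = 2)
N(L, G) = 2*sqrt(2) (N(L, G) = sqrt(2 + 6) = sqrt(8) = 2*sqrt(2))
(N(-8, K(1)) + 63)**2 = (2*sqrt(2) + 63)**2 = (63 + 2*sqrt(2))**2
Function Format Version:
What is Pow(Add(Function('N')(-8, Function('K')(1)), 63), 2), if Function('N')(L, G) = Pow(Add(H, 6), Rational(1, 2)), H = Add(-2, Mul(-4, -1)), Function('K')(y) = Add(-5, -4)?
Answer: Add(3977, Mul(252, Pow(2, Rational(1, 2)))) ≈ 4333.4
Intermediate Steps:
Function('K')(y) = -9
H = 2 (H = Add(-2, 4) = 2)
Function('N')(L, G) = Mul(2, Pow(2, Rational(1, 2))) (Function('N')(L, G) = Pow(Add(2, 6), Rational(1, 2)) = Pow(8, Rational(1, 2)) = Mul(2, Pow(2, Rational(1, 2))))
Pow(Add(Function('N')(-8, Function('K')(1)), 63), 2) = Pow(Add(Mul(2, Pow(2, Rational(1, 2))), 63), 2) = Pow(Add(63, Mul(2, Pow(2, Rational(1, 2)))), 2)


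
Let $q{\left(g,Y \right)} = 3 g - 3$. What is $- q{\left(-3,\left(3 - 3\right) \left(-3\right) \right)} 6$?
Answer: $72$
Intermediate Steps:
$q{\left(g,Y \right)} = -3 + 3 g$
$- q{\left(-3,\left(3 - 3\right) \left(-3\right) \right)} 6 = - \left(-3 + 3 \left(-3\right)\right) 6 = - \left(-3 - 9\right) 6 = - \left(-12\right) 6 = \left(-1\right) \left(-72\right) = 72$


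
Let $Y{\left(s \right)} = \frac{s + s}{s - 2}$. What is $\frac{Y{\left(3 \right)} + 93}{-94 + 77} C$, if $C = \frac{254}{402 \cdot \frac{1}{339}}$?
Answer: $- \frac{1420749}{1139} \approx -1247.4$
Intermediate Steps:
$Y{\left(s \right)} = \frac{2 s}{-2 + s}$
$C = \frac{14351}{67}$ ($C = \frac{254}{402 \cdot \frac{1}{339}} = \frac{254}{\frac{134}{113}} = 254 \cdot \frac{113}{134} = \frac{14351}{67} \approx 214.19$)
$\frac{Y{\left(3 \right)} + 93}{-94 + 77} C = \frac{2 \cdot 3 \frac{1}{-2 + 3} + 93}{-94 + 77} \cdot \frac{14351}{67} = \frac{2 \cdot 3 \cdot 1^{-1} + 93}{-17} \cdot \frac{14351}{67} = \left(2 \cdot 3 \cdot 1 + 93\right) \left(- \frac{1}{17}\right) \frac{14351}{67} = \left(6 + 93\right) \left(- \frac{1}{17}\right) \frac{14351}{67} = 99 \left(- \frac{1}{17}\right) \frac{14351}{67} = \left(- \frac{99}{17}\right) \frac{14351}{67} = - \frac{1420749}{1139}$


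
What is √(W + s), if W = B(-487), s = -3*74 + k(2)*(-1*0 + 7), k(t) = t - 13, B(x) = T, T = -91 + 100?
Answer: I*√290 ≈ 17.029*I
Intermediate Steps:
T = 9
B(x) = 9
k(t) = -13 + t
s = -299 (s = -3*74 + (-13 + 2)*(-1*0 + 7) = -222 - 11*(0 + 7) = -222 - 11*7 = -222 - 77 = -299)
W = 9
√(W + s) = √(9 - 299) = √(-290) = I*√290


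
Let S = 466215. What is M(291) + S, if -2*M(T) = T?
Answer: 932139/2 ≈ 4.6607e+5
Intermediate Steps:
M(T) = -T/2
M(291) + S = -½*291 + 466215 = -291/2 + 466215 = 932139/2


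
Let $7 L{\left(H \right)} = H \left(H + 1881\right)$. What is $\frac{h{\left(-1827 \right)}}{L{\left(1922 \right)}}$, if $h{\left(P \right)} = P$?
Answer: $- \frac{12789}{7309366} \approx -0.0017497$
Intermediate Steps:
$L{\left(H \right)} = \frac{H \left(1881 + H\right)}{7}$ ($L{\left(H \right)} = \frac{H \left(H + 1881\right)}{7} = \frac{H \left(1881 + H\right)}{7}$)
$\frac{h{\left(-1827 \right)}}{L{\left(1922 \right)}} = - \frac{1827}{\frac{1}{7} \cdot 1922 \left(1881 + 1922\right)} = - \frac{1827}{\frac{1}{7} \cdot 1922 \cdot 3803} = - \frac{1827}{\frac{7309366}{7}} = \left(-1827\right) \frac{7}{7309366} = - \frac{12789}{7309366}$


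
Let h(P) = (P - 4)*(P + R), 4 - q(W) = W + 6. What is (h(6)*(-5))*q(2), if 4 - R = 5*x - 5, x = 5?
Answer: -400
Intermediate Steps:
R = -16 (R = 4 - (5*5 - 5) = 4 - (25 - 5) = 4 - 1*20 = 4 - 20 = -16)
q(W) = -2 - W (q(W) = 4 - (W + 6) = 4 - (6 + W) = 4 + (-6 - W) = -2 - W)
h(P) = (-16 + P)*(-4 + P) (h(P) = (P - 4)*(P - 16) = (-4 + P)*(-16 + P) = (-16 + P)*(-4 + P))
(h(6)*(-5))*q(2) = ((64 + 6² - 20*6)*(-5))*(-2 - 1*2) = ((64 + 36 - 120)*(-5))*(-2 - 2) = -20*(-5)*(-4) = 100*(-4) = -400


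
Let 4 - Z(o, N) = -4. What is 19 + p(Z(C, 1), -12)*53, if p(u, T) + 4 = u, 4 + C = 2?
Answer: 231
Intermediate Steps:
C = -2 (C = -4 + 2 = -2)
Z(o, N) = 8 (Z(o, N) = 4 - 1*(-4) = 4 + 4 = 8)
p(u, T) = -4 + u
19 + p(Z(C, 1), -12)*53 = 19 + (-4 + 8)*53 = 19 + 4*53 = 19 + 212 = 231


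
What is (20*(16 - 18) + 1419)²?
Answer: 1901641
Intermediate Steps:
(20*(16 - 18) + 1419)² = (20*(-2) + 1419)² = (-40 + 1419)² = 1379² = 1901641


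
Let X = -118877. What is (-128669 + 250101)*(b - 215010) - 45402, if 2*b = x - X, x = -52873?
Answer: -22101640858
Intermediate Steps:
b = 33002 (b = (-52873 - 1*(-118877))/2 = (-52873 + 118877)/2 = (½)*66004 = 33002)
(-128669 + 250101)*(b - 215010) - 45402 = (-128669 + 250101)*(33002 - 215010) - 45402 = 121432*(-182008) - 45402 = -22101595456 - 45402 = -22101640858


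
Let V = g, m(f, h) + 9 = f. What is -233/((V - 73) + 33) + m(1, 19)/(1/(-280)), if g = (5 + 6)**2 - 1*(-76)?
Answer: 351447/157 ≈ 2238.5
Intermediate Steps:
m(f, h) = -9 + f
g = 197 (g = 11**2 + 76 = 121 + 76 = 197)
V = 197
-233/((V - 73) + 33) + m(1, 19)/(1/(-280)) = -233/((197 - 73) + 33) + (-9 + 1)/(1/(-280)) = -233/(124 + 33) - 8/(-1/280) = -233/157 - 8*(-280) = -233*1/157 + 2240 = -233/157 + 2240 = 351447/157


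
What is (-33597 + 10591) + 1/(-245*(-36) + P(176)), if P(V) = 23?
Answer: -203442057/8843 ≈ -23006.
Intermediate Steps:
(-33597 + 10591) + 1/(-245*(-36) + P(176)) = (-33597 + 10591) + 1/(-245*(-36) + 23) = -23006 + 1/(8820 + 23) = -23006 + 1/8843 = -203442057/8843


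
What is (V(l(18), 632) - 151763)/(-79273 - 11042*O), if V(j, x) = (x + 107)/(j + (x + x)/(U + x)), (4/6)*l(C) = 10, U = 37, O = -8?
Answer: -1714275746/102402837 ≈ -16.741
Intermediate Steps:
l(C) = 15 (l(C) = (3/2)*10 = 15)
V(j, x) = (107 + x)/(j + 2*x/(37 + x)) (V(j, x) = (x + 107)/(j + (x + x)/(37 + x)) = (107 + x)/(j + (2*x)/(37 + x)) = (107 + x)/(j + 2*x/(37 + x)))
(V(l(18), 632) - 151763)/(-79273 - 11042*O) = ((3959 + 632² + 144*632)/(2*632 + 37*15 + 15*632) - 151763)/(-79273 - 11042*(-8)) = ((3959 + 399424 + 91008)/(1264 + 555 + 9480) - 151763)/(-79273 + 88336) = (494391/11299 - 151763)/9063 = ((1/11299)*494391 - 151763)*(1/9063) = (494391/11299 - 151763)*(1/9063) = -1714275746/11299*1/9063 = -1714275746/102402837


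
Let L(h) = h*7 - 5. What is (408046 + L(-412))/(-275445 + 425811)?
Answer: 405157/150366 ≈ 2.6945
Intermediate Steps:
L(h) = -5 + 7*h (L(h) = 7*h - 5 = -5 + 7*h)
(408046 + L(-412))/(-275445 + 425811) = (408046 + (-5 + 7*(-412)))/(-275445 + 425811) = (408046 + (-5 - 2884))/150366 = (408046 - 2889)*(1/150366) = 405157*(1/150366) = 405157/150366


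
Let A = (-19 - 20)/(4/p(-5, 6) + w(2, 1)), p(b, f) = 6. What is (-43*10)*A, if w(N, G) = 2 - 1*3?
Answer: -50310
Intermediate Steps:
w(N, G) = -1 (w(N, G) = 2 - 3 = -1)
A = 117 (A = (-19 - 20)/(4/6 - 1) = -39/(4*(1/6) - 1) = -39/(2/3 - 1) = -39/(-1/3) = -39*(-3) = 117)
(-43*10)*A = -43*10*117 = -430*117 = -50310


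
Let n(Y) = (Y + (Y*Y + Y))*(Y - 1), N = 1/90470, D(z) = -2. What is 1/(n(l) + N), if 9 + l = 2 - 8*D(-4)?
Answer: 90470/71652241 ≈ 0.0012626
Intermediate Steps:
l = 9 (l = -9 + (2 - 8*(-2)) = -9 + (2 + 16) = -9 + 18 = 9)
N = 1/90470 ≈ 1.1053e-5
n(Y) = (-1 + Y)*(Y² + 2*Y) (n(Y) = (Y + (Y² + Y))*(-1 + Y) = (Y + (Y + Y²))*(-1 + Y) = (Y² + 2*Y)*(-1 + Y) = (-1 + Y)*(Y² + 2*Y))
1/(n(l) + N) = 1/(9*(-2 + 9 + 9²) + 1/90470) = 1/(9*(-2 + 9 + 81) + 1/90470) = 1/(9*88 + 1/90470) = 1/(792 + 1/90470) = 1/(71652241/90470) = 90470/71652241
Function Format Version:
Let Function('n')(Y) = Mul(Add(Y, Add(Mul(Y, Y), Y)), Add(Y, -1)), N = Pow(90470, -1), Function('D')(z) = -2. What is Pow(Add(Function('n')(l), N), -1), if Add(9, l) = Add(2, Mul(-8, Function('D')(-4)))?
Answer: Rational(90470, 71652241) ≈ 0.0012626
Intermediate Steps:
l = 9 (l = Add(-9, Add(2, Mul(-8, -2))) = Add(-9, Add(2, 16)) = Add(-9, 18) = 9)
N = Rational(1, 90470) ≈ 1.1053e-5
Function('n')(Y) = Mul(Add(-1, Y), Add(Pow(Y, 2), Mul(2, Y))) (Function('n')(Y) = Mul(Add(Y, Add(Pow(Y, 2), Y)), Add(-1, Y)) = Mul(Add(Y, Add(Y, Pow(Y, 2))), Add(-1, Y)) = Mul(Add(Pow(Y, 2), Mul(2, Y)), Add(-1, Y)) = Mul(Add(-1, Y), Add(Pow(Y, 2), Mul(2, Y))))
Pow(Add(Function('n')(l), N), -1) = Pow(Add(Mul(9, Add(-2, 9, Pow(9, 2))), Rational(1, 90470)), -1) = Pow(Add(Mul(9, Add(-2, 9, 81)), Rational(1, 90470)), -1) = Pow(Add(Mul(9, 88), Rational(1, 90470)), -1) = Pow(Add(792, Rational(1, 90470)), -1) = Pow(Rational(71652241, 90470), -1) = Rational(90470, 71652241)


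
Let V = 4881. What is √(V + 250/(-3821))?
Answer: √71261844871/3821 ≈ 69.864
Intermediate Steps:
√(V + 250/(-3821)) = √(4881 + 250/(-3821)) = √(4881 + 250*(-1/3821)) = √(4881 - 250/3821) = √(18650051/3821) = √71261844871/3821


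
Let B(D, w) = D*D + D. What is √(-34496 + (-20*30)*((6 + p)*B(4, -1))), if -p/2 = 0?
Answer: 64*I*√26 ≈ 326.34*I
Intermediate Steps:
p = 0 (p = -2*0 = 0)
B(D, w) = D + D² (B(D, w) = D² + D = D + D²)
√(-34496 + (-20*30)*((6 + p)*B(4, -1))) = √(-34496 + (-20*30)*((6 + 0)*(4*(1 + 4)))) = √(-34496 - 3600*4*5) = √(-34496 - 3600*20) = √(-34496 - 600*120) = √(-34496 - 72000) = √(-106496) = 64*I*√26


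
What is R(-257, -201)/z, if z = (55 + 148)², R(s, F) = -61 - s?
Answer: 4/841 ≈ 0.0047562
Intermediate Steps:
z = 41209 (z = 203² = 41209)
R(-257, -201)/z = (-61 - 1*(-257))/41209 = (-61 + 257)*(1/41209) = 196*(1/41209) = 4/841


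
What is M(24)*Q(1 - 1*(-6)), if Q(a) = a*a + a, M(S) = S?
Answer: 1344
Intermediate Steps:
Q(a) = a + a**2 (Q(a) = a**2 + a = a + a**2)
M(24)*Q(1 - 1*(-6)) = 24*((1 - 1*(-6))*(1 + (1 - 1*(-6)))) = 24*((1 + 6)*(1 + (1 + 6))) = 24*(7*(1 + 7)) = 24*(7*8) = 24*56 = 1344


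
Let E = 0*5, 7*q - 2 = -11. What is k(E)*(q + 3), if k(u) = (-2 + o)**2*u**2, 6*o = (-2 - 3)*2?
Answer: 0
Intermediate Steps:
q = -9/7 (q = 2/7 + (1/7)*(-11) = 2/7 - 11/7 = -9/7 ≈ -1.2857)
E = 0
o = -5/3 (o = ((-2 - 3)*2)/6 = (-5*2)/6 = (1/6)*(-10) = -5/3 ≈ -1.6667)
k(u) = 121*u**2/9 (k(u) = (-2 - 5/3)**2*u**2 = (-11/3)**2*u**2 = 121*u**2/9)
k(E)*(q + 3) = ((121/9)*0**2)*(-9/7 + 3) = ((121/9)*0)*(12/7) = 0*(12/7) = 0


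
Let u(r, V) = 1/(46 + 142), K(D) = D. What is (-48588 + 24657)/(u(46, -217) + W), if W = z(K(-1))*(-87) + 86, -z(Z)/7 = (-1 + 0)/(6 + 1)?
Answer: 4499028/187 ≈ 24059.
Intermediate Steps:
z(Z) = 1 (z(Z) = -7*(-1 + 0)/(6 + 1) = -(-7)/7 = -7*(-⅐) = 1)
u(r, V) = 1/188
W = -1 (W = 1*(-87) + 86 = -87 + 86 = -1)
(-48588 + 24657)/(u(46, -217) + W) = (-48588 + 24657)/(1/188 - 1) = -23931/(-187/188) = -23931*(-188/187) = 4499028/187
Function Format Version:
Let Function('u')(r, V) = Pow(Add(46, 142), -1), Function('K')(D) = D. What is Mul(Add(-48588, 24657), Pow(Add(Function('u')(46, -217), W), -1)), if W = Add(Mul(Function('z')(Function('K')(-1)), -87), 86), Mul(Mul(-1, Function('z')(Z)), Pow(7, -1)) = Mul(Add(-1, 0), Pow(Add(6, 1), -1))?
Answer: Rational(4499028, 187) ≈ 24059.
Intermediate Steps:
Function('z')(Z) = 1 (Function('z')(Z) = Mul(-7, Mul(Add(-1, 0), Pow(Add(6, 1), -1))) = Mul(-7, Mul(-1, Pow(7, -1))) = Mul(-7, Mul(-1, Rational(1, 7))) = Mul(-7, Rational(-1, 7)) = 1)
Function('u')(r, V) = Rational(1, 188) (Function('u')(r, V) = Pow(188, -1) = Rational(1, 188))
W = -1 (W = Add(Mul(1, -87), 86) = Add(-87, 86) = -1)
Mul(Add(-48588, 24657), Pow(Add(Function('u')(46, -217), W), -1)) = Mul(Add(-48588, 24657), Pow(Add(Rational(1, 188), -1), -1)) = Mul(-23931, Pow(Rational(-187, 188), -1)) = Mul(-23931, Rational(-188, 187)) = Rational(4499028, 187)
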